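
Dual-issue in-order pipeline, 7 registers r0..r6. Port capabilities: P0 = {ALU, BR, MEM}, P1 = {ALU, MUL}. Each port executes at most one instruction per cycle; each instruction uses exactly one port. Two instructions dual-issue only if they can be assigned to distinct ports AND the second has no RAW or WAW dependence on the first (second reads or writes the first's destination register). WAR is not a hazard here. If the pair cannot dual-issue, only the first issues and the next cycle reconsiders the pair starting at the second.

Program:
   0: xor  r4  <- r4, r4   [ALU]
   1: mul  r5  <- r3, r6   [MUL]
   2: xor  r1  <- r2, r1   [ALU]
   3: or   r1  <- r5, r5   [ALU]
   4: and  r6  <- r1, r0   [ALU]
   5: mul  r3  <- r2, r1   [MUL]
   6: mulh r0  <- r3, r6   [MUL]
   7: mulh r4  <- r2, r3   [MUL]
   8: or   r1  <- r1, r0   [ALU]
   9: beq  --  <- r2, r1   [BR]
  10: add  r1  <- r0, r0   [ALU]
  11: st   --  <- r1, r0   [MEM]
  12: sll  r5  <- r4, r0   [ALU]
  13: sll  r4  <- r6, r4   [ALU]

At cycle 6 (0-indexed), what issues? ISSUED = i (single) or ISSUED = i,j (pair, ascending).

ISSUED = 9,10

c0: i0/i1 xor+mul  dual
c1: i2 xor  WAW r1
c2: i3 or  RAW r1
c3: i4/i5 and+mul  dual
c4: i6 mulh  no-port MUL/MUL
c5: i7/i8 mulh+or  dual
c6: i9/i10 beq+add  dual
c7: i11/i12 st+sll  dual
c8: i13 sll  tail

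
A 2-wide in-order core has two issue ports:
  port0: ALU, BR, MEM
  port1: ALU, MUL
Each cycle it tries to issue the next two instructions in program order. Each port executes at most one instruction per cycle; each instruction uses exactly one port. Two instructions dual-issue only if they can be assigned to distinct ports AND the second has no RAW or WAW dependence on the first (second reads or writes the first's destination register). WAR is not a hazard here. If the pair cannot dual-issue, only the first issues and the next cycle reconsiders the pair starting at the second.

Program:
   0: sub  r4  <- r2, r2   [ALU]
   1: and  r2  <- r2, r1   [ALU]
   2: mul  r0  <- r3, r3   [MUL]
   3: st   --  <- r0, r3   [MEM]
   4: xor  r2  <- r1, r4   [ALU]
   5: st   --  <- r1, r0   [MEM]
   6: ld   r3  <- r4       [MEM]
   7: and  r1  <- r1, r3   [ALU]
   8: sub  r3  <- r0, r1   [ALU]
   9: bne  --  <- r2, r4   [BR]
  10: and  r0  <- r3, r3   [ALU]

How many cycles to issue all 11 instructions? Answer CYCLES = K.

c0: i0&i1 sub.ALU/and.ALU  dual
c1: i2 mul.MUL  RAW r0
c2: i3&i4 st.MEM/xor.ALU  dual
c3: i5 st.MEM  no-port MEM/MEM
c4: i6 ld.MEM  RAW r3
c5: i7 and.ALU  RAW r1
c6: i8&i9 sub.ALU/bne.BR  dual
c7: i10 and.ALU  tail

CYCLES = 8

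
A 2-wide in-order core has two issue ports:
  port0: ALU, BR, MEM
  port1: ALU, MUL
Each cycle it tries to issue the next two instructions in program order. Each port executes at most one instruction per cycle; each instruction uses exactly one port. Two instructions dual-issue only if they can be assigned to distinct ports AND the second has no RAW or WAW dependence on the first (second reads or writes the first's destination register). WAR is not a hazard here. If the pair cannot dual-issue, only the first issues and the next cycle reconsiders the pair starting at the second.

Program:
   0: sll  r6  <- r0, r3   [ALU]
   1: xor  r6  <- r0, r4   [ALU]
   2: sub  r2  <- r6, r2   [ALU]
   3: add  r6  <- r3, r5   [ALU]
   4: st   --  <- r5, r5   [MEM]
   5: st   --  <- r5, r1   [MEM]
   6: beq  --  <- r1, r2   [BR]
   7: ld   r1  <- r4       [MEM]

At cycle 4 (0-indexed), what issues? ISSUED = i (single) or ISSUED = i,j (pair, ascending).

ISSUED = 5

t=0 i0:sll.ALU ; WAW r6
t=1 i1:xor.ALU ; RAW r6
t=2 i2,i3:sub.ALU;add.ALU ; pair
t=3 i4:st.MEM ; no-port MEM/MEM
t=4 i5:st.MEM ; no-port MEM/BR
t=5 i6:beq.BR ; no-port BR/MEM
t=6 i7:ld.MEM ; tail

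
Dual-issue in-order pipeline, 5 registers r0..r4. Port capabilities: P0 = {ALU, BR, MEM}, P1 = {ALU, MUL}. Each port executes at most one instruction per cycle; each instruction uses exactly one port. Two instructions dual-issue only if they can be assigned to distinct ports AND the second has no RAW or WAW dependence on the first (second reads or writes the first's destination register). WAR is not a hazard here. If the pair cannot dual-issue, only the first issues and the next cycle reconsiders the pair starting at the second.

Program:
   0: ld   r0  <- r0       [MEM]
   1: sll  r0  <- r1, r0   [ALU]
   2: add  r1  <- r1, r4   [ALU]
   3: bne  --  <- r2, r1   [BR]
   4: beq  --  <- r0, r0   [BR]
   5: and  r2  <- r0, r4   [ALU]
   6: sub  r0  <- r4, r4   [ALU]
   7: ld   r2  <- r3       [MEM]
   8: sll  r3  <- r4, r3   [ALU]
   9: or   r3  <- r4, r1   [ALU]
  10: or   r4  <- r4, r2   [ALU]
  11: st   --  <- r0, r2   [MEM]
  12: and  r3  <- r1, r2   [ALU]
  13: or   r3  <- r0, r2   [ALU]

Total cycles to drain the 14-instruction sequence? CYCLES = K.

#0 head=0: ld.MEM i0 RAW+WAW r0
#1 head=1: sll.ALU+add.ALU i1/i2 dual
#2 head=3: bne.BR i3 no-port BR/BR
#3 head=4: beq.BR+and.ALU i4/i5 dual
#4 head=6: sub.ALU+ld.MEM i6/i7 dual
#5 head=8: sll.ALU i8 WAW r3
#6 head=9: or.ALU+or.ALU i9/i10 dual
#7 head=11: st.MEM+and.ALU i11/i12 dual
#8 head=13: or.ALU i13 tail

CYCLES = 9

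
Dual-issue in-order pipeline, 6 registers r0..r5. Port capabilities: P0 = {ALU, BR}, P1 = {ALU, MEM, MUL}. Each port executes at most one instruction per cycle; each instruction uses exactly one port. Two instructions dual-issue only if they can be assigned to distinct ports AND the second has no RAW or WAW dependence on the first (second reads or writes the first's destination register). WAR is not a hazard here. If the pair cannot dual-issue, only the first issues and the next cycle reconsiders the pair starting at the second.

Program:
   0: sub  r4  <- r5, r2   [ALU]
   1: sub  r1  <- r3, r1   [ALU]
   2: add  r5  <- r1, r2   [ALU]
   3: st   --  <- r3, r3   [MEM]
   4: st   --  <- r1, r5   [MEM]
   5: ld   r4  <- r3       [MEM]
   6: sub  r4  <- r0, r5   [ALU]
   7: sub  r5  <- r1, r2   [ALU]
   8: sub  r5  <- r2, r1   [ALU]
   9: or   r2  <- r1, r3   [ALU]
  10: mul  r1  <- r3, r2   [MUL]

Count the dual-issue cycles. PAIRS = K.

#0 head=0: sub sub i0+i1 pair
#1 head=2: add st i2+i3 pair
#2 head=4: st i4 no-port MEM/MEM
#3 head=5: ld i5 WAW r4
#4 head=6: sub sub i6+i7 pair
#5 head=8: sub or i8+i9 pair
#6 head=10: mul i10 tail

PAIRS = 4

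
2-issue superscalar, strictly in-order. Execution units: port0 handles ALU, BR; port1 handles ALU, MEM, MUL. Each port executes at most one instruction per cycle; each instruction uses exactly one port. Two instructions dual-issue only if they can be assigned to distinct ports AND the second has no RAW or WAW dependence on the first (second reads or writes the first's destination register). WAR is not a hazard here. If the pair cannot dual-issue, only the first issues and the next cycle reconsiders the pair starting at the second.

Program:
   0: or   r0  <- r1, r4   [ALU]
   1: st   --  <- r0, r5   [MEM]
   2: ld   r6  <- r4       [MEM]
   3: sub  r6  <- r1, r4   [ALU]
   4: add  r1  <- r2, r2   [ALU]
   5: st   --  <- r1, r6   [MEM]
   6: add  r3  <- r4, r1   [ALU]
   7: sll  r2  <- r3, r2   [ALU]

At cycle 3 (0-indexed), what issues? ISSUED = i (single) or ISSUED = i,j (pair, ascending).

t=0 i0:or ; RAW r0
t=1 i1:st ; no-port MEM/MEM
t=2 i2:ld ; WAW r6
t=3 i3,i4:sub+add ; pair
t=4 i5,i6:st+add ; pair
t=5 i7:sll ; tail

ISSUED = 3,4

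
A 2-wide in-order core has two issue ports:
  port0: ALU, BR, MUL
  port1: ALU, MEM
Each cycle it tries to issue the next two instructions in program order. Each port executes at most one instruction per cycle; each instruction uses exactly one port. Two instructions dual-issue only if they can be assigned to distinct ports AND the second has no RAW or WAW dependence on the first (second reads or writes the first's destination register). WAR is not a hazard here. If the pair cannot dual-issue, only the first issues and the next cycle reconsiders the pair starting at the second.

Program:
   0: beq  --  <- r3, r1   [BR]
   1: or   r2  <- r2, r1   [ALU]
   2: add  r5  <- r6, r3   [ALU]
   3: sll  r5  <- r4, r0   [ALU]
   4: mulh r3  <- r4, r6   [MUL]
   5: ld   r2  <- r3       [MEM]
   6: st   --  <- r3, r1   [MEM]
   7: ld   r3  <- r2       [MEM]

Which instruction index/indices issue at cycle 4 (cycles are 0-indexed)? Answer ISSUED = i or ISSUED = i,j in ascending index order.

t=0 i0/i1:beq;or ; pair
t=1 i2:add ; WAW r5
t=2 i3/i4:sll;mulh ; pair
t=3 i5:ld ; no-port MEM/MEM
t=4 i6:st ; no-port MEM/MEM
t=5 i7:ld ; tail

ISSUED = 6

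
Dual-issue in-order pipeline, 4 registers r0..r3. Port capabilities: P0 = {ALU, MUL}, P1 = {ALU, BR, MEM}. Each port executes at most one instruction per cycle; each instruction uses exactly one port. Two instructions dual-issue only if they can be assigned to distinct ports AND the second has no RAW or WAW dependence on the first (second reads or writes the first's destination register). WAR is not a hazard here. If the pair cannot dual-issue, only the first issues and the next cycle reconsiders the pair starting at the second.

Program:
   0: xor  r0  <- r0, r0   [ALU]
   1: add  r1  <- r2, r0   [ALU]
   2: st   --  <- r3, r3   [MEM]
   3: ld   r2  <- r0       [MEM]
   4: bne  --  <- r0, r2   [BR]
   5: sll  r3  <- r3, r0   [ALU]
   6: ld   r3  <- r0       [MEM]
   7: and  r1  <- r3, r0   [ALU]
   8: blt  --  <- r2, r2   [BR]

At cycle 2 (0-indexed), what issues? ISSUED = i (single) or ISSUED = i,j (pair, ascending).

ISSUED = 3

c0: i0 xor.ALU  RAW r0
c1: i1&i2 add.ALU/st.MEM  dual
c2: i3 ld.MEM  no-port MEM/BR
c3: i4&i5 bne.BR/sll.ALU  dual
c4: i6 ld.MEM  RAW r3
c5: i7&i8 and.ALU/blt.BR  dual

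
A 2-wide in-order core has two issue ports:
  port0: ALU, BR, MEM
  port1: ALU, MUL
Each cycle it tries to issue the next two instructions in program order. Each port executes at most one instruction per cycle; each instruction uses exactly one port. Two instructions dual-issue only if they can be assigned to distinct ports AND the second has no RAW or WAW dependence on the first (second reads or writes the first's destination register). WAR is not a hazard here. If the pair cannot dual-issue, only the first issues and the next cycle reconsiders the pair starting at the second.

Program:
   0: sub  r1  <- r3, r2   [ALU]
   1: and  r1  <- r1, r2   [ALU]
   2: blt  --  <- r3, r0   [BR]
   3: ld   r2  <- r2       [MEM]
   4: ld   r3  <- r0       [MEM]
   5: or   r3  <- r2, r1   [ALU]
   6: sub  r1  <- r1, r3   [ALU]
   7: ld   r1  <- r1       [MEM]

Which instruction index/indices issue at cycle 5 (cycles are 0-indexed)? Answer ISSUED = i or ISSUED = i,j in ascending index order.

ISSUED = 6

  cy0 -> i0 (sub.ALU) RAW+WAW r1
  cy1 -> i1+i2 (and.ALU/blt.BR) 2-wide
  cy2 -> i3 (ld.MEM) no-port MEM/MEM
  cy3 -> i4 (ld.MEM) WAW r3
  cy4 -> i5 (or.ALU) RAW r3
  cy5 -> i6 (sub.ALU) RAW+WAW r1
  cy6 -> i7 (ld.MEM) tail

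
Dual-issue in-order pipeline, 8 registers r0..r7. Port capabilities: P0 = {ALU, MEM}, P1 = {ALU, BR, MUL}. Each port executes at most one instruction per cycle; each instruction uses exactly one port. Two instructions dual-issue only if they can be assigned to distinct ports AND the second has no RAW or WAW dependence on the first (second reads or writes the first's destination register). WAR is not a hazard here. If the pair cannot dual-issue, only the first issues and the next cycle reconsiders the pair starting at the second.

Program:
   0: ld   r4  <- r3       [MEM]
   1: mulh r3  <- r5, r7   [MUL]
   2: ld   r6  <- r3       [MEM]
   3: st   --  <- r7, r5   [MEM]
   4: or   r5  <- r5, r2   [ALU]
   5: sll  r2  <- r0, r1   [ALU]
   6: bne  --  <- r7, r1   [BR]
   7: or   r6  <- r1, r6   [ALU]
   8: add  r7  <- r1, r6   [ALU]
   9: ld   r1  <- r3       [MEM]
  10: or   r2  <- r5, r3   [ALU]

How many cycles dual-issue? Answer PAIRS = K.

t=0 i0,i1:ld.MEM mulh.MUL ; 2-wide
t=1 i2:ld.MEM ; no-port MEM/MEM
t=2 i3,i4:st.MEM or.ALU ; 2-wide
t=3 i5,i6:sll.ALU bne.BR ; 2-wide
t=4 i7:or.ALU ; RAW r6
t=5 i8,i9:add.ALU ld.MEM ; 2-wide
t=6 i10:or.ALU ; tail

PAIRS = 4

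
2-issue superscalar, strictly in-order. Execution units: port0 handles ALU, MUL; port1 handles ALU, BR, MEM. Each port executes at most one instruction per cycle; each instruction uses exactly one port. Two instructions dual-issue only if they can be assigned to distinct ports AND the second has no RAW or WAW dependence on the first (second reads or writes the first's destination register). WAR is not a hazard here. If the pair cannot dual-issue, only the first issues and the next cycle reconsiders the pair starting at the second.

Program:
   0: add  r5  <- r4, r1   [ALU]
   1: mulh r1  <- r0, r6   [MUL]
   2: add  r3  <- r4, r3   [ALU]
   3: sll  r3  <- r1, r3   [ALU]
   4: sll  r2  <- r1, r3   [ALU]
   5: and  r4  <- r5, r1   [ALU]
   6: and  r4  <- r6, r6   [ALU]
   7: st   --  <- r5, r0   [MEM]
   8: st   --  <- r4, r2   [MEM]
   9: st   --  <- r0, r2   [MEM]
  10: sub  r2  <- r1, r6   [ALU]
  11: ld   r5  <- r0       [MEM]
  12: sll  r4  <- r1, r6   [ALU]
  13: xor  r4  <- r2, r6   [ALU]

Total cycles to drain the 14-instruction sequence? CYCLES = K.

t=0 i0/i1:add mulh ; pair
t=1 i2:add ; RAW+WAW r3
t=2 i3:sll ; RAW r3
t=3 i4/i5:sll and ; pair
t=4 i6/i7:and st ; pair
t=5 i8:st ; no-port MEM/MEM
t=6 i9/i10:st sub ; pair
t=7 i11/i12:ld sll ; pair
t=8 i13:xor ; tail

CYCLES = 9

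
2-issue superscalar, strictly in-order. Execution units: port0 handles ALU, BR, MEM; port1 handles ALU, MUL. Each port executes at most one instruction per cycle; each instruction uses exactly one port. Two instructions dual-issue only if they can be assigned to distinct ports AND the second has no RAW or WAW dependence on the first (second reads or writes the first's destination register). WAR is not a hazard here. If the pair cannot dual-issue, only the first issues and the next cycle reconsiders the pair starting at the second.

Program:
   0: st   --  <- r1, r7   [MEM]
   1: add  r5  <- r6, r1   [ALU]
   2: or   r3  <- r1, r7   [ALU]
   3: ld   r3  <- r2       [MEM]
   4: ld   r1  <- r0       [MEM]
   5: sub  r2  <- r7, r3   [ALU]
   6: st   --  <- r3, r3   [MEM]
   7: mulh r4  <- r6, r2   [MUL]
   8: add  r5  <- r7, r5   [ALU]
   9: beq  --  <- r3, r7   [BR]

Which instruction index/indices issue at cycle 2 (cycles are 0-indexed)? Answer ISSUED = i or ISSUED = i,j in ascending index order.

ISSUED = 3

0. st add @i0&i1  | 2-wide
1. or @i2  | WAW r3
2. ld @i3  | no-port MEM/MEM
3. ld sub @i4&i5  | 2-wide
4. st mulh @i6&i7  | 2-wide
5. add beq @i8&i9  | 2-wide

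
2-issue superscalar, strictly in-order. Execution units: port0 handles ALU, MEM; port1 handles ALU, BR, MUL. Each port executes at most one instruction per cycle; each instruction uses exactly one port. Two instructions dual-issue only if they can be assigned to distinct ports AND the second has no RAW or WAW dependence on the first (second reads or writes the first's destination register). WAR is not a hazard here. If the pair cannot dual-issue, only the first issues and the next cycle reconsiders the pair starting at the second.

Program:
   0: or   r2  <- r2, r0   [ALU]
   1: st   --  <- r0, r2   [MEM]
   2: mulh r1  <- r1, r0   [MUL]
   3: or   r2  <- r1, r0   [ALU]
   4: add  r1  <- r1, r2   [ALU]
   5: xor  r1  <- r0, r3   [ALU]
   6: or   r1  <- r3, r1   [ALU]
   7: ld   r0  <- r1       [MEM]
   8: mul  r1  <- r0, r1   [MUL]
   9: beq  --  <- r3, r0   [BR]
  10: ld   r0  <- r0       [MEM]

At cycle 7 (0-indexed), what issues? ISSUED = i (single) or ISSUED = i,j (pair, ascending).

  cy0 -> i0 (or) RAW r2
  cy1 -> i1&i2 (st;mulh) dual
  cy2 -> i3 (or) RAW r2
  cy3 -> i4 (add) WAW r1
  cy4 -> i5 (xor) RAW+WAW r1
  cy5 -> i6 (or) RAW r1
  cy6 -> i7 (ld) RAW r0
  cy7 -> i8 (mul) no-port MUL/BR
  cy8 -> i9&i10 (beq;ld) dual

ISSUED = 8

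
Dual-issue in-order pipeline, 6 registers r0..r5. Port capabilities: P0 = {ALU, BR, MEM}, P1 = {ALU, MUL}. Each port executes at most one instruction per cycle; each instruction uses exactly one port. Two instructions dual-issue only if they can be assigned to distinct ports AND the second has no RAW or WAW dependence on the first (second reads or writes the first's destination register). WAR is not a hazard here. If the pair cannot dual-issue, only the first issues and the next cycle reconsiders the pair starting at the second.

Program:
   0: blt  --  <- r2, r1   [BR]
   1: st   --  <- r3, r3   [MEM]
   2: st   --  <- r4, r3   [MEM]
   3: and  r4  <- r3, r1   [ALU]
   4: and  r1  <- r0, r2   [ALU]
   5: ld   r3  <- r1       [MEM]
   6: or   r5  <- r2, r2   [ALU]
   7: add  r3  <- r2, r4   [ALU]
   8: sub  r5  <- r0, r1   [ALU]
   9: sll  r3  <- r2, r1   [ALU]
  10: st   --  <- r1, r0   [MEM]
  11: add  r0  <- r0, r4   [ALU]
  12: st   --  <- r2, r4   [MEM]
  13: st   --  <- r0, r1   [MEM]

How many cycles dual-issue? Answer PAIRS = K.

PAIRS = 5

t=0 i0:blt ; no-port BR/MEM
t=1 i1:st ; no-port MEM/MEM
t=2 i2&i3:st+and ; 2-wide
t=3 i4:and ; RAW r1
t=4 i5&i6:ld+or ; 2-wide
t=5 i7&i8:add+sub ; 2-wide
t=6 i9&i10:sll+st ; 2-wide
t=7 i11&i12:add+st ; 2-wide
t=8 i13:st ; tail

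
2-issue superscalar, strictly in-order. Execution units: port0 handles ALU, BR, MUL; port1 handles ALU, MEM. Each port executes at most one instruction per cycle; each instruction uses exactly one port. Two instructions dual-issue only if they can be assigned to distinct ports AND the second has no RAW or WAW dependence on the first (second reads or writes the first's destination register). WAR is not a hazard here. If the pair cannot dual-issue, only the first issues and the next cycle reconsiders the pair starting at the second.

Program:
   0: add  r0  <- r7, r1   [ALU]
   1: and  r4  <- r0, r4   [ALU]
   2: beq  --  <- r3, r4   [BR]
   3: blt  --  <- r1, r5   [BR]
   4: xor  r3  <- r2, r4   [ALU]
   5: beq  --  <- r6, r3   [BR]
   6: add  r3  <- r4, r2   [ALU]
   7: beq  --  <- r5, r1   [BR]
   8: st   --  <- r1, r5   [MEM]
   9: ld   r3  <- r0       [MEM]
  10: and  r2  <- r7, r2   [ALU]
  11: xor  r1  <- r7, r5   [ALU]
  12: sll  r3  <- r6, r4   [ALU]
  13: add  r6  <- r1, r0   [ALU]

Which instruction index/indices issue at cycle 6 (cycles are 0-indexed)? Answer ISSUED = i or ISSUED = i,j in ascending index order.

ISSUED = 9,10

  cy0 -> i0 (add.ALU) RAW r0
  cy1 -> i1 (and.ALU) RAW r4
  cy2 -> i2 (beq.BR) no-port BR/BR
  cy3 -> i3&i4 (blt.BR;xor.ALU) pair
  cy4 -> i5&i6 (beq.BR;add.ALU) pair
  cy5 -> i7&i8 (beq.BR;st.MEM) pair
  cy6 -> i9&i10 (ld.MEM;and.ALU) pair
  cy7 -> i11&i12 (xor.ALU;sll.ALU) pair
  cy8 -> i13 (add.ALU) tail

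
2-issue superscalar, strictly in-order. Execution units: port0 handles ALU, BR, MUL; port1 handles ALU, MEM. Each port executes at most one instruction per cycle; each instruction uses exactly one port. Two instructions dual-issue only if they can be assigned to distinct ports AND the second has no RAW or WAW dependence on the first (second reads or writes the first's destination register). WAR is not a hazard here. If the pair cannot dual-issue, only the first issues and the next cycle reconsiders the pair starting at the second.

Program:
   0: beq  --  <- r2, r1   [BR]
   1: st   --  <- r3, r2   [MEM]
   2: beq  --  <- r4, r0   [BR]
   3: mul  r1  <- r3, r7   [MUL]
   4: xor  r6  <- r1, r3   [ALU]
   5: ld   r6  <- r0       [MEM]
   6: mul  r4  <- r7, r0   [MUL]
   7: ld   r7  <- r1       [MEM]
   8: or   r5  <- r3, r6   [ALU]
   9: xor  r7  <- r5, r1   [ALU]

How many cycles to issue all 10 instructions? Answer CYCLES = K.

CYCLES = 7

#0 head=0: beq;st i0,i1 dual
#1 head=2: beq i2 no-port BR/MUL
#2 head=3: mul i3 RAW r1
#3 head=4: xor i4 WAW r6
#4 head=5: ld;mul i5,i6 dual
#5 head=7: ld;or i7,i8 dual
#6 head=9: xor i9 tail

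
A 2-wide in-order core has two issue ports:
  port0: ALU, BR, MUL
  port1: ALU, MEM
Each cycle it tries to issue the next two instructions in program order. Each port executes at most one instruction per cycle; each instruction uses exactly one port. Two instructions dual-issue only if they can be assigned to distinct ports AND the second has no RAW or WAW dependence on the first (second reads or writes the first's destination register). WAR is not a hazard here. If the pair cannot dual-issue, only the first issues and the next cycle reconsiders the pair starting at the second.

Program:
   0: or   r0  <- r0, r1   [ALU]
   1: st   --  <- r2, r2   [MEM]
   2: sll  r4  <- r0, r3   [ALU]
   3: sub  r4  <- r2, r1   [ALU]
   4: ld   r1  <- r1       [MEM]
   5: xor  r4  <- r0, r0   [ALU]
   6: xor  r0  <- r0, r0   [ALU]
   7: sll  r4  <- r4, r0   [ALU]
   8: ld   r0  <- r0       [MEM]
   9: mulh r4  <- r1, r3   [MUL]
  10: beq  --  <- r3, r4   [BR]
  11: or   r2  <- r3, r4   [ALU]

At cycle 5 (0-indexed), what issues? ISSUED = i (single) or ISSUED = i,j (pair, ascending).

ISSUED = 9

c0: i0&i1 or;st  pair
c1: i2 sll  WAW r4
c2: i3&i4 sub;ld  pair
c3: i5&i6 xor;xor  pair
c4: i7&i8 sll;ld  pair
c5: i9 mulh  no-port MUL/BR
c6: i10&i11 beq;or  pair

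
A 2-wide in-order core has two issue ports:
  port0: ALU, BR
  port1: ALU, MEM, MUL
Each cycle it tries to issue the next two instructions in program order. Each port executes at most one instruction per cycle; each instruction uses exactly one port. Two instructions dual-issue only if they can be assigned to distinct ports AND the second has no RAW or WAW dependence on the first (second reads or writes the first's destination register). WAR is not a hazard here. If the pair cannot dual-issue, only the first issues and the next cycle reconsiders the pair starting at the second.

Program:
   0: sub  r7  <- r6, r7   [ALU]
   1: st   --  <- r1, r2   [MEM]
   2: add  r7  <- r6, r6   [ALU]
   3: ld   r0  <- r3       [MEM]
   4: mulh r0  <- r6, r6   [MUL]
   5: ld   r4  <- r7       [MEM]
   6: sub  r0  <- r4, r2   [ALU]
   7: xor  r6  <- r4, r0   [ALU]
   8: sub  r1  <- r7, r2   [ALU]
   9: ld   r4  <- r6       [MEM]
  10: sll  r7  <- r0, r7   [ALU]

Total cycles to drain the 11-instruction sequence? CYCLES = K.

#0 head=0: sub/st i0&i1 pair
#1 head=2: add/ld i2&i3 pair
#2 head=4: mulh i4 no-port MUL/MEM
#3 head=5: ld i5 RAW r4
#4 head=6: sub i6 RAW r0
#5 head=7: xor/sub i7&i8 pair
#6 head=9: ld/sll i9&i10 pair

CYCLES = 7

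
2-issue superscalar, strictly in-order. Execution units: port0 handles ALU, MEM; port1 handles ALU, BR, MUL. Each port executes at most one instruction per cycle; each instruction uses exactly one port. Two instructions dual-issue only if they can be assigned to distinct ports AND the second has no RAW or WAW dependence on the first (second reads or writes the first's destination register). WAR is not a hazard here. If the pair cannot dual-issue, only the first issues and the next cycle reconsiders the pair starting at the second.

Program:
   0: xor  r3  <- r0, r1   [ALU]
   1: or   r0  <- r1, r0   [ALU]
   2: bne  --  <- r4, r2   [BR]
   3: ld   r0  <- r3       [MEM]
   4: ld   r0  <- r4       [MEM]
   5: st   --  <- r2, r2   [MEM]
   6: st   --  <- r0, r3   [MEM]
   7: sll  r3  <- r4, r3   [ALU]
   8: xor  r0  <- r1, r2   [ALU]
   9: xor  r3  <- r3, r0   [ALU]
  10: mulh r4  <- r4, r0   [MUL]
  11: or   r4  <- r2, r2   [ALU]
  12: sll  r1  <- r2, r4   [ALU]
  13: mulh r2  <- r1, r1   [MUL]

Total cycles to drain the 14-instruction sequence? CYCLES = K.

c0: i0+i1 xor.ALU/or.ALU  dual
c1: i2+i3 bne.BR/ld.MEM  dual
c2: i4 ld.MEM  no-port MEM/MEM
c3: i5 st.MEM  no-port MEM/MEM
c4: i6+i7 st.MEM/sll.ALU  dual
c5: i8 xor.ALU  RAW r0
c6: i9+i10 xor.ALU/mulh.MUL  dual
c7: i11 or.ALU  RAW r4
c8: i12 sll.ALU  RAW r1
c9: i13 mulh.MUL  tail

CYCLES = 10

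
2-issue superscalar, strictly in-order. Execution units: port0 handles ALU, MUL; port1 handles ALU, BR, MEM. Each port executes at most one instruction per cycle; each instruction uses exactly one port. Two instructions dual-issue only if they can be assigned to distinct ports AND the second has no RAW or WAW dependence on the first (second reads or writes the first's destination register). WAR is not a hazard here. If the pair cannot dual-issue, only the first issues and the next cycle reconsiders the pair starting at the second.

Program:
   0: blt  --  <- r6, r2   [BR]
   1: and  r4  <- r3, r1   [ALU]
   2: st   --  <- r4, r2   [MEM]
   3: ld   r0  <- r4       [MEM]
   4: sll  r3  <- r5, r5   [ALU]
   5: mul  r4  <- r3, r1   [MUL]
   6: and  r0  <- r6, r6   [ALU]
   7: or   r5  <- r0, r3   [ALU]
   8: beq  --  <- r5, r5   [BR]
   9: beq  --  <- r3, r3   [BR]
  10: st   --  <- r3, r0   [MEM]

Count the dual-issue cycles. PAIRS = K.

PAIRS = 3

  cy0 -> i0/i1 (blt;and) pair
  cy1 -> i2 (st) no-port MEM/MEM
  cy2 -> i3/i4 (ld;sll) pair
  cy3 -> i5/i6 (mul;and) pair
  cy4 -> i7 (or) RAW r5
  cy5 -> i8 (beq) no-port BR/BR
  cy6 -> i9 (beq) no-port BR/MEM
  cy7 -> i10 (st) tail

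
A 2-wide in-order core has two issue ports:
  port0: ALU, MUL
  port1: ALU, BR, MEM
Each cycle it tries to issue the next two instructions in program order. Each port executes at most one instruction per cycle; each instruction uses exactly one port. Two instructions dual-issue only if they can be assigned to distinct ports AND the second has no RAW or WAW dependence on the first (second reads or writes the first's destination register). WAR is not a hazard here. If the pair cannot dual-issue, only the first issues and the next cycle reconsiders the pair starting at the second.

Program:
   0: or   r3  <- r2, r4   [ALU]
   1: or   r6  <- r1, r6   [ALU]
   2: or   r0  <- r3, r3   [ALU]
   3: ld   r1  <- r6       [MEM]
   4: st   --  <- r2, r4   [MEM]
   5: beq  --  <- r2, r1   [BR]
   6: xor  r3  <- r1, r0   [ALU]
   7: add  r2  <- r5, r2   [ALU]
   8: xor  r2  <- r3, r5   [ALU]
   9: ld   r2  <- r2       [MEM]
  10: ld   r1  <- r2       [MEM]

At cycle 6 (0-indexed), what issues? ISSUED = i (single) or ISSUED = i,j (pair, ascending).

ISSUED = 9

0. or+or @i0&i1  | dual
1. or+ld @i2&i3  | dual
2. st @i4  | no-port MEM/BR
3. beq+xor @i5&i6  | dual
4. add @i7  | WAW r2
5. xor @i8  | RAW+WAW r2
6. ld @i9  | no-port MEM/MEM
7. ld @i10  | tail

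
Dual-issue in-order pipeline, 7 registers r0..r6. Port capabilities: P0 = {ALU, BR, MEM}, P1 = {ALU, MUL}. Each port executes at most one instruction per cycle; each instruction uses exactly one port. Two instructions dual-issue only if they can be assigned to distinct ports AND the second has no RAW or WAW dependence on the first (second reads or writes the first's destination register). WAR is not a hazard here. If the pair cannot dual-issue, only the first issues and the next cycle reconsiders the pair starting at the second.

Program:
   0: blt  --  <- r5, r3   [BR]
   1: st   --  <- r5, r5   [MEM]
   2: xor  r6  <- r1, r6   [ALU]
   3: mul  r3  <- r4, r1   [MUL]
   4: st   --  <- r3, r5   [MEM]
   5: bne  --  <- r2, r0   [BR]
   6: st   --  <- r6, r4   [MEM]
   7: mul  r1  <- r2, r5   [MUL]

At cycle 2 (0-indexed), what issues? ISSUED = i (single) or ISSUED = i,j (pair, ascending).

ISSUED = 3

c0: i0 blt  no-port BR/MEM
c1: i1&i2 st/xor  dual
c2: i3 mul  RAW r3
c3: i4 st  no-port MEM/BR
c4: i5 bne  no-port BR/MEM
c5: i6&i7 st/mul  dual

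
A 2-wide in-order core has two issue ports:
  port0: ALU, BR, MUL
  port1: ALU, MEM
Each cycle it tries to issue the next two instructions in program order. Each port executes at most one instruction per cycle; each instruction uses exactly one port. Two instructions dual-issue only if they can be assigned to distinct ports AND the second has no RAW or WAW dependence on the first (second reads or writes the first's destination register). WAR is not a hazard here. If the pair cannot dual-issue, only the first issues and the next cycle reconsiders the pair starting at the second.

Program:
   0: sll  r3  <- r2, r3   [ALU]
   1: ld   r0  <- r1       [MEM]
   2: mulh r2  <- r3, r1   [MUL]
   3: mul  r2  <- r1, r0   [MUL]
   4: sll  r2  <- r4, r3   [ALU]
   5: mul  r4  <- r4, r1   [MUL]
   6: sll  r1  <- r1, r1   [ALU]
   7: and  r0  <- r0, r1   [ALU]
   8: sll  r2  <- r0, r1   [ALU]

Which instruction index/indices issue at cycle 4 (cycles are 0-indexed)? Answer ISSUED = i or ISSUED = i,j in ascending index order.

t=0 i0&i1:sll.ALU/ld.MEM ; dual
t=1 i2:mulh.MUL ; no-port MUL/MUL
t=2 i3:mul.MUL ; WAW r2
t=3 i4&i5:sll.ALU/mul.MUL ; dual
t=4 i6:sll.ALU ; RAW r1
t=5 i7:and.ALU ; RAW r0
t=6 i8:sll.ALU ; tail

ISSUED = 6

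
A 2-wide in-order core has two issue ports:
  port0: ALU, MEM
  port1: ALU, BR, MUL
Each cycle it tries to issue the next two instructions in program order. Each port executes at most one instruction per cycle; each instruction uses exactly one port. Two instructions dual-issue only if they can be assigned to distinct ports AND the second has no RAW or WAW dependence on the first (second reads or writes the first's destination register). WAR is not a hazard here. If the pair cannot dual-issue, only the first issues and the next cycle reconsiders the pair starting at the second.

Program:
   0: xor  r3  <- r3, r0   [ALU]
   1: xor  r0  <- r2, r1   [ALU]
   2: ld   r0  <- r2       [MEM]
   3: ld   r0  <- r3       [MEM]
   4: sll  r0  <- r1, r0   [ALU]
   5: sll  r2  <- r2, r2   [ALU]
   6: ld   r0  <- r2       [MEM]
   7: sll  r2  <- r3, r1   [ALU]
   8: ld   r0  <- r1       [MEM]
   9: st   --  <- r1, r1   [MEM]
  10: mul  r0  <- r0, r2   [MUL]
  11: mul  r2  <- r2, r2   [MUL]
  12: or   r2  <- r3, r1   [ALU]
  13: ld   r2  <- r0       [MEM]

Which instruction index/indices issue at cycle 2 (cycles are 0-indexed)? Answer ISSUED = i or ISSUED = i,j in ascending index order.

#0 head=0: xor;xor i0,i1 pair
#1 head=2: ld i2 no-port MEM/MEM
#2 head=3: ld i3 RAW+WAW r0
#3 head=4: sll;sll i4,i5 pair
#4 head=6: ld;sll i6,i7 pair
#5 head=8: ld i8 no-port MEM/MEM
#6 head=9: st;mul i9,i10 pair
#7 head=11: mul i11 WAW r2
#8 head=12: or i12 WAW r2
#9 head=13: ld i13 tail

ISSUED = 3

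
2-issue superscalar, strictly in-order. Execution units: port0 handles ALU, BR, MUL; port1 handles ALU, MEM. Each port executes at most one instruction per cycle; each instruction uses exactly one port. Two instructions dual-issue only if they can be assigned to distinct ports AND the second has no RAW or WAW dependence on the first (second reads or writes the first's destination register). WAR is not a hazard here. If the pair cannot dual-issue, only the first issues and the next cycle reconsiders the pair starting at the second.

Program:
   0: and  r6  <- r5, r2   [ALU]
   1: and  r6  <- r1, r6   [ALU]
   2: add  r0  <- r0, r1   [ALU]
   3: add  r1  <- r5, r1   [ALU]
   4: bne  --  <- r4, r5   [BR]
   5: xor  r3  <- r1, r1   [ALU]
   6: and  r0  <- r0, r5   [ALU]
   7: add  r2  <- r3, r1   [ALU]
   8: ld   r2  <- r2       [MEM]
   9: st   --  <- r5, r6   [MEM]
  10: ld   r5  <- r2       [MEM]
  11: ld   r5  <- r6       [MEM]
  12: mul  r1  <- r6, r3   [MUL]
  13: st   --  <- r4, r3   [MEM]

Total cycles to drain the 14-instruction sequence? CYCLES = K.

CYCLES = 10

c0: i0 and.ALU  RAW+WAW r6
c1: i1+i2 and.ALU+add.ALU  2-wide
c2: i3+i4 add.ALU+bne.BR  2-wide
c3: i5+i6 xor.ALU+and.ALU  2-wide
c4: i7 add.ALU  RAW+WAW r2
c5: i8 ld.MEM  no-port MEM/MEM
c6: i9 st.MEM  no-port MEM/MEM
c7: i10 ld.MEM  no-port MEM/MEM
c8: i11+i12 ld.MEM+mul.MUL  2-wide
c9: i13 st.MEM  tail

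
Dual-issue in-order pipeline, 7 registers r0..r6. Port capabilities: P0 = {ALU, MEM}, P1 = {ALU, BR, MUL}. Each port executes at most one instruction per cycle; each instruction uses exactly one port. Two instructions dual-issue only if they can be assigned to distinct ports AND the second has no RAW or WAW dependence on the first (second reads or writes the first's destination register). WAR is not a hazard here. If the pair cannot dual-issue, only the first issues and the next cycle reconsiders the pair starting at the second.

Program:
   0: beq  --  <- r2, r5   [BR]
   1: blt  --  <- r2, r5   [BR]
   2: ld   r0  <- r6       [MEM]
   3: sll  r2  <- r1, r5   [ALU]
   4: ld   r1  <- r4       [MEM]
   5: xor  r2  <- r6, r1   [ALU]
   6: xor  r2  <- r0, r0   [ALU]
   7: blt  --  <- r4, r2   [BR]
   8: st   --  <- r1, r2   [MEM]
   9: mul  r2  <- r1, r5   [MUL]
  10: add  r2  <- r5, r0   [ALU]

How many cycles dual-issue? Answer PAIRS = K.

PAIRS = 3

  cy0 -> i0 (beq) no-port BR/BR
  cy1 -> i1+i2 (blt ld) 2-wide
  cy2 -> i3+i4 (sll ld) 2-wide
  cy3 -> i5 (xor) WAW r2
  cy4 -> i6 (xor) RAW r2
  cy5 -> i7+i8 (blt st) 2-wide
  cy6 -> i9 (mul) WAW r2
  cy7 -> i10 (add) tail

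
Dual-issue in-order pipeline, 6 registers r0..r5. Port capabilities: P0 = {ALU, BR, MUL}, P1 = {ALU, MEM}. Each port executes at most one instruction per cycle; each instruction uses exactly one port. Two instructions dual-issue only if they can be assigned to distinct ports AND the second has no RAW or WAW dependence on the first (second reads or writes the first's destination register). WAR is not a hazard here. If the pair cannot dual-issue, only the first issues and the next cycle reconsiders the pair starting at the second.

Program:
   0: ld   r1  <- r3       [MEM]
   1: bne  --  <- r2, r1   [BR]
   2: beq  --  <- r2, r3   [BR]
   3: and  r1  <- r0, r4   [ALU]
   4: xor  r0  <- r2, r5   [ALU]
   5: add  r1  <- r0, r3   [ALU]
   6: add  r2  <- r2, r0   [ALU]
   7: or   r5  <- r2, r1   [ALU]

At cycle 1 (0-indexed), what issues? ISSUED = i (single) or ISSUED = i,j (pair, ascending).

[0] i0  ld.MEM  -- RAW r1
[1] i1  bne.BR  -- no-port BR/BR
[2] i2,i3  beq.BR and.ALU  -- dual
[3] i4  xor.ALU  -- RAW r0
[4] i5,i6  add.ALU add.ALU  -- dual
[5] i7  or.ALU  -- tail

ISSUED = 1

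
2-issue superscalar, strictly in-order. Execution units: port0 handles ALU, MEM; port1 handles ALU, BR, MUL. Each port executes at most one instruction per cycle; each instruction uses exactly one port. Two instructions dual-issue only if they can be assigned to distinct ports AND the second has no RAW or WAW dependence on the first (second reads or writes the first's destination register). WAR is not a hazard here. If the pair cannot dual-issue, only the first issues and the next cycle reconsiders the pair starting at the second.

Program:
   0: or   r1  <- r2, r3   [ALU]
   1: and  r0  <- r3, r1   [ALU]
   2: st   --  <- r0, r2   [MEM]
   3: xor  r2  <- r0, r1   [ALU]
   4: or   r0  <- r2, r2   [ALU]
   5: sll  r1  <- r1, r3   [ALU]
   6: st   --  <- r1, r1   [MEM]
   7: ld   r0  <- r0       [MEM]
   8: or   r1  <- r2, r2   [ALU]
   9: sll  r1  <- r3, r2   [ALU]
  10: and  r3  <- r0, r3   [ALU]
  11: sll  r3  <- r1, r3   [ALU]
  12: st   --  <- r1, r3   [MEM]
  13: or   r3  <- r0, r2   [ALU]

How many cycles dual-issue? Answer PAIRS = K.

PAIRS = 5

t=0 i0:or.ALU ; RAW r1
t=1 i1:and.ALU ; RAW r0
t=2 i2/i3:st.MEM xor.ALU ; 2-wide
t=3 i4/i5:or.ALU sll.ALU ; 2-wide
t=4 i6:st.MEM ; no-port MEM/MEM
t=5 i7/i8:ld.MEM or.ALU ; 2-wide
t=6 i9/i10:sll.ALU and.ALU ; 2-wide
t=7 i11:sll.ALU ; RAW r3
t=8 i12/i13:st.MEM or.ALU ; 2-wide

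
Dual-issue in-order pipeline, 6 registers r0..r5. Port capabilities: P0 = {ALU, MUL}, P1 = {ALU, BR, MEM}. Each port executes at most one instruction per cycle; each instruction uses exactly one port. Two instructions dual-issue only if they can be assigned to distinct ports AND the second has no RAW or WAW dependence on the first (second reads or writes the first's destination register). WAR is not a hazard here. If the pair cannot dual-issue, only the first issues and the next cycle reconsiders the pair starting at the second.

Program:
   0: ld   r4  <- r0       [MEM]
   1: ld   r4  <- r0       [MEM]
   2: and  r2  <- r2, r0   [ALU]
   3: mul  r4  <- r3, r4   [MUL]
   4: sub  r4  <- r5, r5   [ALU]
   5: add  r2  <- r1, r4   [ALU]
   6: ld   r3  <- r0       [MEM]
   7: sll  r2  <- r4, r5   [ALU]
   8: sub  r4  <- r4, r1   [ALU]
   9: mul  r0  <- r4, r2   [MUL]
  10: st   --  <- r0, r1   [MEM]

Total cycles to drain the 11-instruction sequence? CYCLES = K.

CYCLES = 8

#0 head=0: ld i0 no-port MEM/MEM
#1 head=1: ld/and i1+i2 dual
#2 head=3: mul i3 WAW r4
#3 head=4: sub i4 RAW r4
#4 head=5: add/ld i5+i6 dual
#5 head=7: sll/sub i7+i8 dual
#6 head=9: mul i9 RAW r0
#7 head=10: st i10 tail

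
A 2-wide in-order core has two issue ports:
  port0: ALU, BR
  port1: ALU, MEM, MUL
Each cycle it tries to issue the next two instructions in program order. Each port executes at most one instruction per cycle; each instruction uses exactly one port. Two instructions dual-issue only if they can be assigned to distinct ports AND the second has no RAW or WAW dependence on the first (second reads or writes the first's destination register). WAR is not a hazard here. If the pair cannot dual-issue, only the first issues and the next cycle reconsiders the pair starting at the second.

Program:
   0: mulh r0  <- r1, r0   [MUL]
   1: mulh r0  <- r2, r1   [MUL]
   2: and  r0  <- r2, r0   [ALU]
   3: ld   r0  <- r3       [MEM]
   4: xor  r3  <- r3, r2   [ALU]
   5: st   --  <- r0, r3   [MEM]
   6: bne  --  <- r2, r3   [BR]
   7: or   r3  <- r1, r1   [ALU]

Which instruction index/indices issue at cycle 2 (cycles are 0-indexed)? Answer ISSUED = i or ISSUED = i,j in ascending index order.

t=0 i0:mulh ; no-port MUL/MUL
t=1 i1:mulh ; RAW+WAW r0
t=2 i2:and ; WAW r0
t=3 i3,i4:ld+xor ; 2-wide
t=4 i5,i6:st+bne ; 2-wide
t=5 i7:or ; tail

ISSUED = 2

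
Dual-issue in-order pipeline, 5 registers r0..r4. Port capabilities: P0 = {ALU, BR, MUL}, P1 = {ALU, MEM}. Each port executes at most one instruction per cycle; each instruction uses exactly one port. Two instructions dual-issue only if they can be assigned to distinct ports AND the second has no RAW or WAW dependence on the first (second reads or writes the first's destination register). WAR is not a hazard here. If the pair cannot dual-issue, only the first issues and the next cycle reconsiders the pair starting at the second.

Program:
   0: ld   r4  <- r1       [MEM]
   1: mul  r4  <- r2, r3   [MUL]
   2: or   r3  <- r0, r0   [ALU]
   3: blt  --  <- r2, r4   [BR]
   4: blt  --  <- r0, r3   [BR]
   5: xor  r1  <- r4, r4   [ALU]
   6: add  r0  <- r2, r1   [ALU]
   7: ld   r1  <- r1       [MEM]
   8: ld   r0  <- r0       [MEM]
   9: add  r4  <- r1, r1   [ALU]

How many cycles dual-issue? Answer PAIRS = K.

#0 head=0: ld i0 WAW r4
#1 head=1: mul or i1+i2 2-wide
#2 head=3: blt i3 no-port BR/BR
#3 head=4: blt xor i4+i5 2-wide
#4 head=6: add ld i6+i7 2-wide
#5 head=8: ld add i8+i9 2-wide

PAIRS = 4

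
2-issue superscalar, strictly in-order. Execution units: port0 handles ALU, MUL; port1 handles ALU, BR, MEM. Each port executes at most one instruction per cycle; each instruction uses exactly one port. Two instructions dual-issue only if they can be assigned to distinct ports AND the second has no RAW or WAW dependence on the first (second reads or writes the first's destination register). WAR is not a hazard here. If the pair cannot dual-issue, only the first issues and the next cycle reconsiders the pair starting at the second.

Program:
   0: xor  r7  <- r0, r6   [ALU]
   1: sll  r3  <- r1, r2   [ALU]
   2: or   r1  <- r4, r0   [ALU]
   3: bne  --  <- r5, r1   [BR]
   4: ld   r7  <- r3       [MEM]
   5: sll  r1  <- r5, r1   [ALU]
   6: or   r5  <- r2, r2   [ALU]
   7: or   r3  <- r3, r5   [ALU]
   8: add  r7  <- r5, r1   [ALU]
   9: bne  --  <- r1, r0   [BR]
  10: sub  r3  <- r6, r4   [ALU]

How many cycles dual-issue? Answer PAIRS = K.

PAIRS = 4

c0: i0,i1 xor.ALU sll.ALU  pair
c1: i2 or.ALU  RAW r1
c2: i3 bne.BR  no-port BR/MEM
c3: i4,i5 ld.MEM sll.ALU  pair
c4: i6 or.ALU  RAW r5
c5: i7,i8 or.ALU add.ALU  pair
c6: i9,i10 bne.BR sub.ALU  pair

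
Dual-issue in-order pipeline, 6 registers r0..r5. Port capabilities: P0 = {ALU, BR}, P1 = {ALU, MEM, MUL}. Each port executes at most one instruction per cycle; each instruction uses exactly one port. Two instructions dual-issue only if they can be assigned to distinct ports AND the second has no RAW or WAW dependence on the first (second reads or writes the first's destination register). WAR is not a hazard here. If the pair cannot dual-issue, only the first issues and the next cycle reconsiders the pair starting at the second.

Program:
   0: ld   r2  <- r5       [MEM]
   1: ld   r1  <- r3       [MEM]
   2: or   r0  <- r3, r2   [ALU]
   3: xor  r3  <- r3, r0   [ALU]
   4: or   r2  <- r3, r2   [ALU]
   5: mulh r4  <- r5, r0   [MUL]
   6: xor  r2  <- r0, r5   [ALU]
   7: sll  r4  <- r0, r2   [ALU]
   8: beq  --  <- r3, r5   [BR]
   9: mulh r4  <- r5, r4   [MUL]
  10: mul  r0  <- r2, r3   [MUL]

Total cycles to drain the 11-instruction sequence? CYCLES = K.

CYCLES = 8

[0] i0  ld.MEM  -- no-port MEM/MEM
[1] i1&i2  ld.MEM+or.ALU  -- dual
[2] i3  xor.ALU  -- RAW r3
[3] i4&i5  or.ALU+mulh.MUL  -- dual
[4] i6  xor.ALU  -- RAW r2
[5] i7&i8  sll.ALU+beq.BR  -- dual
[6] i9  mulh.MUL  -- no-port MUL/MUL
[7] i10  mul.MUL  -- tail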